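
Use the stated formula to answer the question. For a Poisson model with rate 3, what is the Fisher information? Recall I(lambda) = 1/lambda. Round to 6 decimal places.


Fisher information for Poisson: I(lambda) = 1/lambda.
lambda = 3.
I(lambda) = 1/3 = 0.333333

0.333333


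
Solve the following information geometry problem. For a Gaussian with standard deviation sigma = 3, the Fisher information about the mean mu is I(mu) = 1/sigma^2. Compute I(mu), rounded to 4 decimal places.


The Fisher information for the mean of a normal distribution is I(mu) = 1/sigma^2.
sigma = 3, so sigma^2 = 9.
I(mu) = 1/9 = 0.1111

0.1111


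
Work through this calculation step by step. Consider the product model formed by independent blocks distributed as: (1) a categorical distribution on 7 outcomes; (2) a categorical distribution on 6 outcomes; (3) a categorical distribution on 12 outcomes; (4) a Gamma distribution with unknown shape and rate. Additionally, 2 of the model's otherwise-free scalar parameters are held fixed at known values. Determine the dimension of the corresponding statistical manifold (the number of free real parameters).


The dimension of a statistical manifold equals the number of free
(independent) real parameters of the model. For a product of independent
blocks the parameter counts add.
- categorical on 7 outcomes (probabilities sum to 1): 7-1 = 6.
- categorical on 6 outcomes (probabilities sum to 1): 6-1 = 5.
- categorical on 12 outcomes (probabilities sum to 1): 12-1 = 11.
- Gamma (shape, rate): 2.
Total = 6 + 5 + 11 + 2 = 24.
2 parameter(s) fixed at known values: 24 - 2 = 22.
Dimension = 22

22


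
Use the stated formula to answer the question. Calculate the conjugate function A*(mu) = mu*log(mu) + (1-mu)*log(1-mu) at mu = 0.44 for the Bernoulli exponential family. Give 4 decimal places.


Legendre transform for Bernoulli:
A*(mu) = mu*log(mu) + (1-mu)*log(1-mu).
mu = 0.44, 1-mu = 0.56.
mu*log(mu) = 0.44*log(0.44) = -0.361231.
(1-mu)*log(1-mu) = 0.56*log(0.56) = -0.324698.
A* = -0.361231 + -0.324698 = -0.6859

-0.6859


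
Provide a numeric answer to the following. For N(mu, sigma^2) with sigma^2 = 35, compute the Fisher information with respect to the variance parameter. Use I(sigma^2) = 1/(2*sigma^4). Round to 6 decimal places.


Fisher information for variance: I(sigma^2) = 1/(2*sigma^4).
sigma^2 = 35, so sigma^4 = 1225.
I = 1/(2*1225) = 1/2450 = 0.000408

0.000408


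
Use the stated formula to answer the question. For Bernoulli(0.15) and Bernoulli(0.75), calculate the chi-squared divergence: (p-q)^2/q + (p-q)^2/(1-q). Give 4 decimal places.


Chi-squared divergence between Bernoulli distributions:
chi^2 = (p-q)^2/q + (p-q)^2/(1-q).
p = 0.15, q = 0.75, p-q = -0.6.
(p-q)^2 = 0.36.
term1 = 0.36/0.75 = 0.48.
term2 = 0.36/0.25 = 1.44.
chi^2 = 0.48 + 1.44 = 1.9200

1.9200


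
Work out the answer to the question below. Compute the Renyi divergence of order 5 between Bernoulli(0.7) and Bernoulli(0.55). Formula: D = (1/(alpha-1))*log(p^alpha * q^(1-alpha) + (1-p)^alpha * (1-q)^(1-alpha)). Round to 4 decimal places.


Renyi divergence of order alpha between Bernoulli distributions:
D = (1/(alpha-1))*log(p^alpha * q^(1-alpha) + (1-p)^alpha * (1-q)^(1-alpha)).
alpha = 5, p = 0.7, q = 0.55.
p^alpha * q^(1-alpha) = 0.7^5 * 0.55^-4 = 1.836705.
(1-p)^alpha * (1-q)^(1-alpha) = 0.3^5 * 0.45^-4 = 0.059259.
sum = 1.836705 + 0.059259 = 1.895964.
D = (1/4)*log(1.895964) = 0.1599

0.1599


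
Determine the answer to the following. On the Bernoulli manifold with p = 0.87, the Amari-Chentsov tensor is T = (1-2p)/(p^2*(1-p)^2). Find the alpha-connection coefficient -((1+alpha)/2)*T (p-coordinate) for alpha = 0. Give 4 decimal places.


Skewness (Amari-Chentsov) tensor: T = (1-2p)/(p^2*(1-p)^2).
p = 0.87, 1-2p = -0.74, p^2 = 0.7569, (1-p)^2 = 0.0169.
T = -0.74/(0.7569 * 0.0169) = -57.850419.
In the p-coordinate, Gamma^(alpha) = Gamma^(0) - (alpha/2)*T with Gamma^(0) = (1/2)*g'(p) = -T/2,
so Gamma^(alpha) = -((1+alpha)/2)*T.
alpha = 0, -(1+alpha)/2 = -0.5.
Gamma = -0.5 * -57.850419 = 28.9252

28.9252


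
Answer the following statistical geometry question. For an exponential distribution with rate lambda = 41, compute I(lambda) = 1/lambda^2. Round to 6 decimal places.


Fisher information for exponential: I(lambda) = 1/lambda^2.
lambda = 41, lambda^2 = 1681.
I = 1/1681 = 0.000595

0.000595


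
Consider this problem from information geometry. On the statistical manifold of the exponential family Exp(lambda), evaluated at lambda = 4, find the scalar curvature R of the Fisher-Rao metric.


This family has a single free parameter, so its statistical manifold
is 1-dimensional. The Riemann curvature tensor of any 1-dimensional
Riemannian manifold vanishes identically, so R = 0.

0


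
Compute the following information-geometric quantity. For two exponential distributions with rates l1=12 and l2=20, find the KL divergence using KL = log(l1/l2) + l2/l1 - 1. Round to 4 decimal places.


KL divergence for exponential family:
KL = log(l1/l2) + l2/l1 - 1.
log(12/20) = -0.510826.
20/12 = 1.666667.
KL = -0.510826 + 1.666667 - 1 = 0.1558

0.1558


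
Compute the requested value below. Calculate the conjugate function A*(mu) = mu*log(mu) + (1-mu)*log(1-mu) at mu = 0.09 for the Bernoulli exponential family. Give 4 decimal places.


Legendre transform for Bernoulli:
A*(mu) = mu*log(mu) + (1-mu)*log(1-mu).
mu = 0.09, 1-mu = 0.91.
mu*log(mu) = 0.09*log(0.09) = -0.216715.
(1-mu)*log(1-mu) = 0.91*log(0.91) = -0.085823.
A* = -0.216715 + -0.085823 = -0.3025

-0.3025


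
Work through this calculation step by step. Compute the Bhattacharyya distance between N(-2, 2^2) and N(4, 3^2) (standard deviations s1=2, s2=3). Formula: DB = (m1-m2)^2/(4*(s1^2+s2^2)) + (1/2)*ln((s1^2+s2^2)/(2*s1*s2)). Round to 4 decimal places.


Bhattacharyya distance between two Gaussians:
DB = (m1-m2)^2/(4*(s1^2+s2^2)) + (1/2)*ln((s1^2+s2^2)/(2*s1*s2)).
(m1-m2)^2 = (-6)^2 = 36.
s1^2+s2^2 = 4 + 9 = 13.
term1 = 36/52 = 0.692308.
term2 = 0.5*ln(13/12.0) = 0.040021.
DB = 0.692308 + 0.040021 = 0.7323

0.7323


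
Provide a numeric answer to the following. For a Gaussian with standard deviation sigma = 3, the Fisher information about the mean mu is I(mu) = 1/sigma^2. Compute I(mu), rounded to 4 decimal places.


The Fisher information for the mean of a normal distribution is I(mu) = 1/sigma^2.
sigma = 3, so sigma^2 = 9.
I(mu) = 1/9 = 0.1111

0.1111


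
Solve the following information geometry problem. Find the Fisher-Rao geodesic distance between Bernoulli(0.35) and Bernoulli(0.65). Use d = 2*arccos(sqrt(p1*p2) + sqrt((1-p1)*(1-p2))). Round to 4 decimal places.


Geodesic distance on Bernoulli manifold:
d(p1,p2) = 2*arccos(sqrt(p1*p2) + sqrt((1-p1)*(1-p2))).
sqrt(p1*p2) = sqrt(0.35*0.65) = 0.47697.
sqrt((1-p1)*(1-p2)) = sqrt(0.65*0.35) = 0.47697.
arg = 0.47697 + 0.47697 = 0.953939.
d = 2*arccos(0.953939) = 0.6094

0.6094


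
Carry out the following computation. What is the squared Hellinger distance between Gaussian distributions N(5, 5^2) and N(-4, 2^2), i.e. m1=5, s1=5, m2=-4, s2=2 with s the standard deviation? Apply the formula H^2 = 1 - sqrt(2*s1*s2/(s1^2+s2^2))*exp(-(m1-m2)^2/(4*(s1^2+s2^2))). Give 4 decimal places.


Squared Hellinger distance for Gaussians:
H^2 = 1 - sqrt(2*s1*s2/(s1^2+s2^2)) * exp(-(m1-m2)^2/(4*(s1^2+s2^2))).
s1^2 = 25, s2^2 = 4, s1^2+s2^2 = 29.
sqrt(2*5*2/(29)) = 0.830455.
(m1-m2)^2 = (9)^2 = 81.
exp(-81/(4*29)) = exp(-0.698276) = 0.497442.
H^2 = 1 - 0.830455*0.497442 = 0.5869

0.5869


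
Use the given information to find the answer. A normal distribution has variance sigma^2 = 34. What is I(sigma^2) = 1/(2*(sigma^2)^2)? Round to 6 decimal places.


Fisher information for variance: I(sigma^2) = 1/(2*sigma^4).
sigma^2 = 34, so sigma^4 = 1156.
I = 1/(2*1156) = 1/2312 = 0.000433

0.000433


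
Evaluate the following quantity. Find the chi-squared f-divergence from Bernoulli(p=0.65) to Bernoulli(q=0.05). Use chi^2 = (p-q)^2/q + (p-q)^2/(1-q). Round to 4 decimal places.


Chi-squared divergence between Bernoulli distributions:
chi^2 = (p-q)^2/q + (p-q)^2/(1-q).
p = 0.65, q = 0.05, p-q = 0.6.
(p-q)^2 = 0.36.
term1 = 0.36/0.05 = 7.2.
term2 = 0.36/0.95 = 0.378947.
chi^2 = 7.2 + 0.378947 = 7.5789

7.5789


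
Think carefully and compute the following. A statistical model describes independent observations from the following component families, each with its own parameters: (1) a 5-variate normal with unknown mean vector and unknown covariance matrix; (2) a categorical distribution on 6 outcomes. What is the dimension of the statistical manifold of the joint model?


The dimension of a statistical manifold equals the number of free
(independent) real parameters of the model. For a product of independent
blocks the parameter counts add.
- 5-variate normal: 5 (mean) + 5*6/2 = 15 (symmetric covariance) = 20.
- categorical on 6 outcomes (probabilities sum to 1): 6-1 = 5.
Total = 20 + 5 = 25.
Dimension = 25

25


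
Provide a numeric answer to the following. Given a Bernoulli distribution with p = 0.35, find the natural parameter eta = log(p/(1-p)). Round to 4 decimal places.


Natural parameter for Bernoulli: eta = log(p/(1-p)).
p = 0.35, 1-p = 0.65.
p/(1-p) = 0.538462.
eta = log(0.538462) = -0.6190

-0.6190


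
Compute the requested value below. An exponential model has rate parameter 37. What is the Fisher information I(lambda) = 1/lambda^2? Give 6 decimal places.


Fisher information for exponential: I(lambda) = 1/lambda^2.
lambda = 37, lambda^2 = 1369.
I = 1/1369 = 0.000730

0.000730


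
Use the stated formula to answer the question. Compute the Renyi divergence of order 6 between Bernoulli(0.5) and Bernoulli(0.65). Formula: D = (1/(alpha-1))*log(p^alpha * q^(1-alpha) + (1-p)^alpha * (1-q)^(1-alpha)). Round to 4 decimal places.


Renyi divergence of order alpha between Bernoulli distributions:
D = (1/(alpha-1))*log(p^alpha * q^(1-alpha) + (1-p)^alpha * (1-q)^(1-alpha)).
alpha = 6, p = 0.5, q = 0.65.
p^alpha * q^(1-alpha) = 0.5^6 * 0.65^-5 = 0.134665.
(1-p)^alpha * (1-q)^(1-alpha) = 0.5^6 * 0.35^-5 = 2.974951.
sum = 0.134665 + 2.974951 = 3.109615.
D = (1/5)*log(3.109615) = 0.2269

0.2269


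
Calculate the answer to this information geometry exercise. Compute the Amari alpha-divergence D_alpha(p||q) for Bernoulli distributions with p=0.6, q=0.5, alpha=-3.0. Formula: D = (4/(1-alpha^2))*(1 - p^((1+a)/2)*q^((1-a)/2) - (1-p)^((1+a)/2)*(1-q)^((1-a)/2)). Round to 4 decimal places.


Amari alpha-divergence:
D = (4/(1-alpha^2))*(1 - p^((1+a)/2)*q^((1-a)/2) - (1-p)^((1+a)/2)*(1-q)^((1-a)/2)).
alpha = -3.0, p = 0.6, q = 0.5.
e1 = (1+alpha)/2 = -1.0, e2 = (1-alpha)/2 = 2.0.
t1 = p^e1 * q^e2 = 0.6^-1.0 * 0.5^2.0 = 0.416667.
t2 = (1-p)^e1 * (1-q)^e2 = 0.4^-1.0 * 0.5^2.0 = 0.625.
4/(1-alpha^2) = -0.5.
D = -0.5*(1 - 0.416667 - 0.625) = 0.0208

0.0208


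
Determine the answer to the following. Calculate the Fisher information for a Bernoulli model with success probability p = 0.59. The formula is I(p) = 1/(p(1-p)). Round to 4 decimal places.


For Bernoulli(p), Fisher information is I(p) = 1/(p*(1-p)).
p = 0.59, 1-p = 0.41.
p*(1-p) = 0.2419.
I(p) = 1/0.2419 = 4.1339

4.1339


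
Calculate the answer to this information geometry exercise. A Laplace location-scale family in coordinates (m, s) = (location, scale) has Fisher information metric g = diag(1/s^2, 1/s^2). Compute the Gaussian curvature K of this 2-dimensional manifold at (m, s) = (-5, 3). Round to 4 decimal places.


The metric has the form g = (A dm^2 + B ds^2)/s^2 with A = 1, B = 1.
Substitute u = sqrt(A/B)*m: g = B*(du^2 + ds^2)/s^2, i.e. B times the
Poincare upper half-plane metric, which has constant Gaussian curvature -1.
Scaling a 2D metric by a constant c divides the Gaussian curvature by c,
so K = -1/B = -1/(1) = -1.0000 everywhere (the point (m, s) = (-5, 3) is irrelevant:
the curvature is constant).
The requested Gaussian curvature is K = -1.0000.

-1.0000


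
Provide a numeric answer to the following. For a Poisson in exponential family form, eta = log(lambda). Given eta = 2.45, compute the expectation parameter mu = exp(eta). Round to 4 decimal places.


Expectation parameter for Poisson exponential family:
mu = exp(eta).
eta = 2.45.
mu = exp(2.45) = 11.5883

11.5883


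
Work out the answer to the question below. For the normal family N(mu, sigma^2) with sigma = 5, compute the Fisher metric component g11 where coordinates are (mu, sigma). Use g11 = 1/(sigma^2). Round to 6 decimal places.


For the 2-parameter normal family, the Fisher metric has:
  g11 = 1/sigma^2, g22 = 2/sigma^2.
sigma = 5, sigma^2 = 25.
g11 = 0.040000

0.040000


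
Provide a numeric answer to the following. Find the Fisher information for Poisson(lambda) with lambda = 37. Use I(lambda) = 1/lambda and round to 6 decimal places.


Fisher information for Poisson: I(lambda) = 1/lambda.
lambda = 37.
I(lambda) = 1/37 = 0.027027

0.027027


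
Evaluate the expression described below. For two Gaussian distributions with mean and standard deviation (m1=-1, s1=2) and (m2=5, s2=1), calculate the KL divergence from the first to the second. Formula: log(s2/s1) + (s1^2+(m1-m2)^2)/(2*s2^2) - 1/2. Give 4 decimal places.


KL divergence between normal distributions:
KL = log(s2/s1) + (s1^2 + (m1-m2)^2)/(2*s2^2) - 1/2.
log(1/2) = -0.693147.
(2^2 + (-1-5)^2)/(2*1^2) = (4 + 36)/2 = 20.0.
KL = -0.693147 + 20.0 - 0.5 = 18.8069

18.8069


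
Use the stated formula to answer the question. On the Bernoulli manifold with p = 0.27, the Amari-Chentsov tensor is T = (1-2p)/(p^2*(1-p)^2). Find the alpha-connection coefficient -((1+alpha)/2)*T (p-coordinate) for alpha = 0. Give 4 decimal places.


Skewness (Amari-Chentsov) tensor: T = (1-2p)/(p^2*(1-p)^2).
p = 0.27, 1-2p = 0.46, p^2 = 0.0729, (1-p)^2 = 0.5329.
T = 0.46/(0.0729 * 0.5329) = 11.840896.
In the p-coordinate, Gamma^(alpha) = Gamma^(0) - (alpha/2)*T with Gamma^(0) = (1/2)*g'(p) = -T/2,
so Gamma^(alpha) = -((1+alpha)/2)*T.
alpha = 0, -(1+alpha)/2 = -0.5.
Gamma = -0.5 * 11.840896 = -5.9204

-5.9204


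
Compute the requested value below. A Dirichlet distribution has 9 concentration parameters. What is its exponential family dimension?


Exponential family dimension calculation:
Dirichlet with 9 components has 9 natural parameters.

9


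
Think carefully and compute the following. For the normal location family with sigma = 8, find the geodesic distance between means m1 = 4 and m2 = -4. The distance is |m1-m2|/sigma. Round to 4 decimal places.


On the fixed-variance normal subfamily, geodesic distance = |m1-m2|/sigma.
|4 - -4| = 8.
sigma = 8.
d = 8/8 = 1.0000

1.0000


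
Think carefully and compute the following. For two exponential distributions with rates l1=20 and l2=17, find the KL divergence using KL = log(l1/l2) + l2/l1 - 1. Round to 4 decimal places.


KL divergence for exponential family:
KL = log(l1/l2) + l2/l1 - 1.
log(20/17) = 0.162519.
17/20 = 0.85.
KL = 0.162519 + 0.85 - 1 = 0.0125

0.0125


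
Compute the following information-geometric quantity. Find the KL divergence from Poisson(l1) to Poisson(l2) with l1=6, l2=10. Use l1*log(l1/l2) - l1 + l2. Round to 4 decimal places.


KL divergence for Poisson:
KL = l1*log(l1/l2) - l1 + l2.
l1 = 6, l2 = 10.
log(6/10) = -0.510826.
l1*log(l1/l2) = 6 * -0.510826 = -3.064954.
KL = -3.064954 - 6 + 10 = 0.9350

0.9350


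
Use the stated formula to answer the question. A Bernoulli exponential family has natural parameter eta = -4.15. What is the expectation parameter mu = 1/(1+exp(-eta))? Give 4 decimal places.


Dual coordinate (expectation parameter) for Bernoulli:
mu = 1/(1+exp(-eta)).
eta = -4.15.
exp(-eta) = exp(4.15) = 63.434.
mu = 1/(1+63.434) = 0.0155

0.0155


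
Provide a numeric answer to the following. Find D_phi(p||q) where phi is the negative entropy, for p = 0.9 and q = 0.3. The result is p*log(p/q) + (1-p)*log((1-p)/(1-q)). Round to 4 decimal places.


Bregman divergence with negative entropy generator:
D = p*log(p/q) + (1-p)*log((1-p)/(1-q)).
p = 0.9, q = 0.3.
p*log(p/q) = 0.9*log(0.9/0.3) = 0.988751.
(1-p)*log((1-p)/(1-q)) = 0.1*log(0.1/0.7) = -0.194591.
D = 0.988751 + -0.194591 = 0.7942

0.7942


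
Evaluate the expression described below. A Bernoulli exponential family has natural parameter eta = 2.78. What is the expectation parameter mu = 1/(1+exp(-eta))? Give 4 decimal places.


Dual coordinate (expectation parameter) for Bernoulli:
mu = 1/(1+exp(-eta)).
eta = 2.78.
exp(-eta) = exp(-2.78) = 0.062039.
mu = 1/(1+0.062039) = 0.9416

0.9416


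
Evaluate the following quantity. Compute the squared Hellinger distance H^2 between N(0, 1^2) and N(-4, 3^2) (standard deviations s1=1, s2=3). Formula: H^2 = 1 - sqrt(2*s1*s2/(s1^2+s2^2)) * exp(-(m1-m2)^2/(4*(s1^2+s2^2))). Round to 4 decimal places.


Squared Hellinger distance for Gaussians:
H^2 = 1 - sqrt(2*s1*s2/(s1^2+s2^2)) * exp(-(m1-m2)^2/(4*(s1^2+s2^2))).
s1^2 = 1, s2^2 = 9, s1^2+s2^2 = 10.
sqrt(2*1*3/(10)) = 0.774597.
(m1-m2)^2 = (4)^2 = 16.
exp(-16/(4*10)) = exp(-0.4) = 0.67032.
H^2 = 1 - 0.774597*0.67032 = 0.4808

0.4808


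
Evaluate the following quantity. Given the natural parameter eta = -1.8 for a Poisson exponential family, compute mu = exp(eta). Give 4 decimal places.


Expectation parameter for Poisson exponential family:
mu = exp(eta).
eta = -1.8.
mu = exp(-1.8) = 0.1653

0.1653


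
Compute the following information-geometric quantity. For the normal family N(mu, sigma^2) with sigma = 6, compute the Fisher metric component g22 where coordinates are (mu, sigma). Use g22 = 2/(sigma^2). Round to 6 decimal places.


For the 2-parameter normal family, the Fisher metric has:
  g11 = 1/sigma^2, g22 = 2/sigma^2.
sigma = 6, sigma^2 = 36.
g22 = 0.055556

0.055556


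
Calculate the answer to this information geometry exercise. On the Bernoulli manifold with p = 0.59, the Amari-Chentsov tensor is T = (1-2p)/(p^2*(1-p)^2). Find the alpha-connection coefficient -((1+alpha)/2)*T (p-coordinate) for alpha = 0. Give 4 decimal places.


Skewness (Amari-Chentsov) tensor: T = (1-2p)/(p^2*(1-p)^2).
p = 0.59, 1-2p = -0.18, p^2 = 0.3481, (1-p)^2 = 0.1681.
T = -0.18/(0.3481 * 0.1681) = -3.076102.
In the p-coordinate, Gamma^(alpha) = Gamma^(0) - (alpha/2)*T with Gamma^(0) = (1/2)*g'(p) = -T/2,
so Gamma^(alpha) = -((1+alpha)/2)*T.
alpha = 0, -(1+alpha)/2 = -0.5.
Gamma = -0.5 * -3.076102 = 1.5381

1.5381


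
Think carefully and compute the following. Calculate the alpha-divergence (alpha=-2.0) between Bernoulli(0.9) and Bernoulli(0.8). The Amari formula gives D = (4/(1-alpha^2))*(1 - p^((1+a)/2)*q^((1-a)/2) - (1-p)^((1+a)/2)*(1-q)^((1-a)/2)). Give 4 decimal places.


Amari alpha-divergence:
D = (4/(1-alpha^2))*(1 - p^((1+a)/2)*q^((1-a)/2) - (1-p)^((1+a)/2)*(1-q)^((1-a)/2)).
alpha = -2.0, p = 0.9, q = 0.8.
e1 = (1+alpha)/2 = -0.5, e2 = (1-alpha)/2 = 1.5.
t1 = p^e1 * q^e2 = 0.9^-0.5 * 0.8^1.5 = 0.754247.
t2 = (1-p)^e1 * (1-q)^e2 = 0.1^-0.5 * 0.2^1.5 = 0.282843.
4/(1-alpha^2) = -1.333333.
D = -1.333333*(1 - 0.754247 - 0.282843) = 0.0495

0.0495


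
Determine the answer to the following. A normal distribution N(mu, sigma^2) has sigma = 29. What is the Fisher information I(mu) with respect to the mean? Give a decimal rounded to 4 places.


The Fisher information for the mean of a normal distribution is I(mu) = 1/sigma^2.
sigma = 29, so sigma^2 = 841.
I(mu) = 1/841 = 0.0012

0.0012


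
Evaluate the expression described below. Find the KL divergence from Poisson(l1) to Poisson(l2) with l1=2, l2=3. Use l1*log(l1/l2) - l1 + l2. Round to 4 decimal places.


KL divergence for Poisson:
KL = l1*log(l1/l2) - l1 + l2.
l1 = 2, l2 = 3.
log(2/3) = -0.405465.
l1*log(l1/l2) = 2 * -0.405465 = -0.81093.
KL = -0.81093 - 2 + 3 = 0.1891

0.1891


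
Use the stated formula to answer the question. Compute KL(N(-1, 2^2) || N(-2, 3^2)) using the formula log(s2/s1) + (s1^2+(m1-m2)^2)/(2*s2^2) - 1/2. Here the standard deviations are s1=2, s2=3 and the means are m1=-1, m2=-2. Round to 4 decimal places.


KL divergence between normal distributions:
KL = log(s2/s1) + (s1^2 + (m1-m2)^2)/(2*s2^2) - 1/2.
log(3/2) = 0.405465.
(2^2 + (-1--2)^2)/(2*3^2) = (4 + 1)/18 = 0.277778.
KL = 0.405465 + 0.277778 - 0.5 = 0.1832

0.1832


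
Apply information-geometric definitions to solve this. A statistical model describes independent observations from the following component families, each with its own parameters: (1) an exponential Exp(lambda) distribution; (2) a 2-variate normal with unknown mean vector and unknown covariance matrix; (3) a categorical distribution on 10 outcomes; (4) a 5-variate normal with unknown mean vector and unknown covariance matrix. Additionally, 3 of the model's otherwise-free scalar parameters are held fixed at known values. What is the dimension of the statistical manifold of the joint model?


The dimension of a statistical manifold equals the number of free
(independent) real parameters of the model. For a product of independent
blocks the parameter counts add.
- exponential (lambda): 1.
- 2-variate normal: 2 (mean) + 2*3/2 = 3 (symmetric covariance) = 5.
- categorical on 10 outcomes (probabilities sum to 1): 10-1 = 9.
- 5-variate normal: 5 (mean) + 5*6/2 = 15 (symmetric covariance) = 20.
Total = 1 + 5 + 9 + 20 = 35.
3 parameter(s) fixed at known values: 35 - 3 = 32.
Dimension = 32

32


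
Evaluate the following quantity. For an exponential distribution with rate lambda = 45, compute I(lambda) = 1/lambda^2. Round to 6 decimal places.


Fisher information for exponential: I(lambda) = 1/lambda^2.
lambda = 45, lambda^2 = 2025.
I = 1/2025 = 0.000494

0.000494


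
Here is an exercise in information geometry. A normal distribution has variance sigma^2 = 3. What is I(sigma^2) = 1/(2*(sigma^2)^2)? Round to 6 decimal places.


Fisher information for variance: I(sigma^2) = 1/(2*sigma^4).
sigma^2 = 3, so sigma^4 = 9.
I = 1/(2*9) = 1/18 = 0.055556

0.055556


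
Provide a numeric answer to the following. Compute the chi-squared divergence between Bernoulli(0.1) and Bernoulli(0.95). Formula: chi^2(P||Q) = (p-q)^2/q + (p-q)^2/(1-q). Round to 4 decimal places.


Chi-squared divergence between Bernoulli distributions:
chi^2 = (p-q)^2/q + (p-q)^2/(1-q).
p = 0.1, q = 0.95, p-q = -0.85.
(p-q)^2 = 0.7225.
term1 = 0.7225/0.95 = 0.760526.
term2 = 0.7225/0.05 = 14.45.
chi^2 = 0.760526 + 14.45 = 15.2105

15.2105


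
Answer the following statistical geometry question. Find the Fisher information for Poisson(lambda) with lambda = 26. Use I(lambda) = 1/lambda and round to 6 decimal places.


Fisher information for Poisson: I(lambda) = 1/lambda.
lambda = 26.
I(lambda) = 1/26 = 0.038462

0.038462


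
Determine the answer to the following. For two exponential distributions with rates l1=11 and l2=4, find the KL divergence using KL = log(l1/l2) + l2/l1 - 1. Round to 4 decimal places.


KL divergence for exponential family:
KL = log(l1/l2) + l2/l1 - 1.
log(11/4) = 1.011601.
4/11 = 0.363636.
KL = 1.011601 + 0.363636 - 1 = 0.3752

0.3752


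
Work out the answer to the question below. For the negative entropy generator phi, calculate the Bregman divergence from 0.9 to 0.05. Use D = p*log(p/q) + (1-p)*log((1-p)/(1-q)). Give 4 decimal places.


Bregman divergence with negative entropy generator:
D = p*log(p/q) + (1-p)*log((1-p)/(1-q)).
p = 0.9, q = 0.05.
p*log(p/q) = 0.9*log(0.9/0.05) = 2.601335.
(1-p)*log((1-p)/(1-q)) = 0.1*log(0.1/0.95) = -0.225129.
D = 2.601335 + -0.225129 = 2.3762

2.3762


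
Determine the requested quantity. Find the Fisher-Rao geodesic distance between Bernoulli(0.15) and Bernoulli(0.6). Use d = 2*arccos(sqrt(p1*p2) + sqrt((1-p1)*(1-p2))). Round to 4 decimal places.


Geodesic distance on Bernoulli manifold:
d(p1,p2) = 2*arccos(sqrt(p1*p2) + sqrt((1-p1)*(1-p2))).
sqrt(p1*p2) = sqrt(0.15*0.6) = 0.3.
sqrt((1-p1)*(1-p2)) = sqrt(0.85*0.4) = 0.583095.
arg = 0.3 + 0.583095 = 0.883095.
d = 2*arccos(0.883095) = 0.9768

0.9768


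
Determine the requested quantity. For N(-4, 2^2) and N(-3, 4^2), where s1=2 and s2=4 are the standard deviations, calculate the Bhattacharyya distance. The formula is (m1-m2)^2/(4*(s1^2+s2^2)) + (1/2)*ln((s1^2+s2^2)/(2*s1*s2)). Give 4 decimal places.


Bhattacharyya distance between two Gaussians:
DB = (m1-m2)^2/(4*(s1^2+s2^2)) + (1/2)*ln((s1^2+s2^2)/(2*s1*s2)).
(m1-m2)^2 = (-1)^2 = 1.
s1^2+s2^2 = 4 + 16 = 20.
term1 = 1/80 = 0.0125.
term2 = 0.5*ln(20/16.0) = 0.111572.
DB = 0.0125 + 0.111572 = 0.1241

0.1241


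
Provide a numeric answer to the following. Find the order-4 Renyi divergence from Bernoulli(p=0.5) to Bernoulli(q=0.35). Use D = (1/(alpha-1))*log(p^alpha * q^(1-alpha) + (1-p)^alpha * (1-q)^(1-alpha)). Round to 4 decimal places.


Renyi divergence of order alpha between Bernoulli distributions:
D = (1/(alpha-1))*log(p^alpha * q^(1-alpha) + (1-p)^alpha * (1-q)^(1-alpha)).
alpha = 4, p = 0.5, q = 0.35.
p^alpha * q^(1-alpha) = 0.5^4 * 0.35^-3 = 1.457726.
(1-p)^alpha * (1-q)^(1-alpha) = 0.5^4 * 0.65^-3 = 0.227583.
sum = 1.457726 + 0.227583 = 1.685309.
D = (1/3)*log(1.685309) = 0.1740

0.1740


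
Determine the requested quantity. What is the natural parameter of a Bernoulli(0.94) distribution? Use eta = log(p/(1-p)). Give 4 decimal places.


Natural parameter for Bernoulli: eta = log(p/(1-p)).
p = 0.94, 1-p = 0.06.
p/(1-p) = 15.666667.
eta = log(15.666667) = 2.7515

2.7515


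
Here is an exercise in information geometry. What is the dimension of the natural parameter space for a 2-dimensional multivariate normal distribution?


Exponential family dimension calculation:
For 2-dim MVN: mean has 2 params, covariance has 2*3/2 = 3 unique entries.
Total dim = 2 + 3 = 5.

5


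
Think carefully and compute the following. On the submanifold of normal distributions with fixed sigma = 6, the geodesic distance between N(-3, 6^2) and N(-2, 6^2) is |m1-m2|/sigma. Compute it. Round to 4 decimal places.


On the fixed-variance normal subfamily, geodesic distance = |m1-m2|/sigma.
|-3 - -2| = 1.
sigma = 6.
d = 1/6 = 0.1667

0.1667


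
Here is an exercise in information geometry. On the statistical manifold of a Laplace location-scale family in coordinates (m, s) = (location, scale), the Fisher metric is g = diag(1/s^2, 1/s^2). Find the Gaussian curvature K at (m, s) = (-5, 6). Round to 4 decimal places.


The metric has the form g = (A dm^2 + B ds^2)/s^2 with A = 1, B = 1.
Substitute u = sqrt(A/B)*m: g = B*(du^2 + ds^2)/s^2, i.e. B times the
Poincare upper half-plane metric, which has constant Gaussian curvature -1.
Scaling a 2D metric by a constant c divides the Gaussian curvature by c,
so K = -1/B = -1/(1) = -1.0000 everywhere (the point (m, s) = (-5, 6) is irrelevant:
the curvature is constant).
The requested Gaussian curvature is K = -1.0000.

-1.0000


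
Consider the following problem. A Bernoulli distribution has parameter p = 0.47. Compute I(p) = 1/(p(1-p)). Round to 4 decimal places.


For Bernoulli(p), Fisher information is I(p) = 1/(p*(1-p)).
p = 0.47, 1-p = 0.53.
p*(1-p) = 0.2491.
I(p) = 1/0.2491 = 4.0145

4.0145


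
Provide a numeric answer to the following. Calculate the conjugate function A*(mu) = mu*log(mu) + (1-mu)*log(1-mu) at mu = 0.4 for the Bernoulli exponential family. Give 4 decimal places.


Legendre transform for Bernoulli:
A*(mu) = mu*log(mu) + (1-mu)*log(1-mu).
mu = 0.4, 1-mu = 0.6.
mu*log(mu) = 0.4*log(0.4) = -0.366516.
(1-mu)*log(1-mu) = 0.6*log(0.6) = -0.306495.
A* = -0.366516 + -0.306495 = -0.6730

-0.6730


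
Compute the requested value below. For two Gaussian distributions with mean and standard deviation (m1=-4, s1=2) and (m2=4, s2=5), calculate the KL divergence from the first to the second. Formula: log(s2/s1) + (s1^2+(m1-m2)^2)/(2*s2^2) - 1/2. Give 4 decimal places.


KL divergence between normal distributions:
KL = log(s2/s1) + (s1^2 + (m1-m2)^2)/(2*s2^2) - 1/2.
log(5/2) = 0.916291.
(2^2 + (-4-4)^2)/(2*5^2) = (4 + 64)/50 = 1.36.
KL = 0.916291 + 1.36 - 0.5 = 1.7763

1.7763


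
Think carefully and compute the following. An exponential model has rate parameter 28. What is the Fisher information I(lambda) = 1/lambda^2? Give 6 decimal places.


Fisher information for exponential: I(lambda) = 1/lambda^2.
lambda = 28, lambda^2 = 784.
I = 1/784 = 0.001276

0.001276


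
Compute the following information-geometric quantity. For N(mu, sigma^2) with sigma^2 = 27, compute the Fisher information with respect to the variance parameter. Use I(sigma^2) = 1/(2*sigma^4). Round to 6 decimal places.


Fisher information for variance: I(sigma^2) = 1/(2*sigma^4).
sigma^2 = 27, so sigma^4 = 729.
I = 1/(2*729) = 1/1458 = 0.000686

0.000686


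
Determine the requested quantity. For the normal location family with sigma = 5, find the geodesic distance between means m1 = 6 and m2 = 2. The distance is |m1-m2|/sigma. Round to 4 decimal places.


On the fixed-variance normal subfamily, geodesic distance = |m1-m2|/sigma.
|6 - 2| = 4.
sigma = 5.
d = 4/5 = 0.8000

0.8000


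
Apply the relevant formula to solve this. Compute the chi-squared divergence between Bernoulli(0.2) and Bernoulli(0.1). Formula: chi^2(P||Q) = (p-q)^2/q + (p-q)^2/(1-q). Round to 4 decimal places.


Chi-squared divergence between Bernoulli distributions:
chi^2 = (p-q)^2/q + (p-q)^2/(1-q).
p = 0.2, q = 0.1, p-q = 0.1.
(p-q)^2 = 0.01.
term1 = 0.01/0.1 = 0.1.
term2 = 0.01/0.9 = 0.011111.
chi^2 = 0.1 + 0.011111 = 0.1111

0.1111


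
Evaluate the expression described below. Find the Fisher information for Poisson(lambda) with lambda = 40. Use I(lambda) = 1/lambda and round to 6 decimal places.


Fisher information for Poisson: I(lambda) = 1/lambda.
lambda = 40.
I(lambda) = 1/40 = 0.025000

0.025000


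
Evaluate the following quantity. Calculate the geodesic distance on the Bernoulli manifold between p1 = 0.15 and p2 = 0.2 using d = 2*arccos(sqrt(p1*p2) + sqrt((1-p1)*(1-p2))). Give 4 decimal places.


Geodesic distance on Bernoulli manifold:
d(p1,p2) = 2*arccos(sqrt(p1*p2) + sqrt((1-p1)*(1-p2))).
sqrt(p1*p2) = sqrt(0.15*0.2) = 0.173205.
sqrt((1-p1)*(1-p2)) = sqrt(0.85*0.8) = 0.824621.
arg = 0.173205 + 0.824621 = 0.997826.
d = 2*arccos(0.997826) = 0.1319

0.1319


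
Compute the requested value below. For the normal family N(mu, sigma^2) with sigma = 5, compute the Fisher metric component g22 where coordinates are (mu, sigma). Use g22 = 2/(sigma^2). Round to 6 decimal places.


For the 2-parameter normal family, the Fisher metric has:
  g11 = 1/sigma^2, g22 = 2/sigma^2.
sigma = 5, sigma^2 = 25.
g22 = 0.080000

0.080000


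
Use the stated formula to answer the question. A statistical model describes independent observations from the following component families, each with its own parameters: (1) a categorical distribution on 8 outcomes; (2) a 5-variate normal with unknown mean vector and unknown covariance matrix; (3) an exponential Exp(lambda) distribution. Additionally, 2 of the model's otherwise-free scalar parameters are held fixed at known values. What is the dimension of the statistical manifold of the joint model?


The dimension of a statistical manifold equals the number of free
(independent) real parameters of the model. For a product of independent
blocks the parameter counts add.
- categorical on 8 outcomes (probabilities sum to 1): 8-1 = 7.
- 5-variate normal: 5 (mean) + 5*6/2 = 15 (symmetric covariance) = 20.
- exponential (lambda): 1.
Total = 7 + 20 + 1 = 28.
2 parameter(s) fixed at known values: 28 - 2 = 26.
Dimension = 26

26


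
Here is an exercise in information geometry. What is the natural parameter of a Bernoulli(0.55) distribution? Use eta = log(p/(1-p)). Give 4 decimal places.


Natural parameter for Bernoulli: eta = log(p/(1-p)).
p = 0.55, 1-p = 0.45.
p/(1-p) = 1.222222.
eta = log(1.222222) = 0.2007

0.2007


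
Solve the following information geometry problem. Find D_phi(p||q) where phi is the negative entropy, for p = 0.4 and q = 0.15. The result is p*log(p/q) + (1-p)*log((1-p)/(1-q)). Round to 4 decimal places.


Bregman divergence with negative entropy generator:
D = p*log(p/q) + (1-p)*log((1-p)/(1-q)).
p = 0.4, q = 0.15.
p*log(p/q) = 0.4*log(0.4/0.15) = 0.392332.
(1-p)*log((1-p)/(1-q)) = 0.6*log(0.6/0.85) = -0.208984.
D = 0.392332 + -0.208984 = 0.1833

0.1833


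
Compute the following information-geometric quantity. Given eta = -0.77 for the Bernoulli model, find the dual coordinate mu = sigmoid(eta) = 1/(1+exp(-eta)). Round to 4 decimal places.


Dual coordinate (expectation parameter) for Bernoulli:
mu = 1/(1+exp(-eta)).
eta = -0.77.
exp(-eta) = exp(0.77) = 2.159766.
mu = 1/(1+2.159766) = 0.3165

0.3165


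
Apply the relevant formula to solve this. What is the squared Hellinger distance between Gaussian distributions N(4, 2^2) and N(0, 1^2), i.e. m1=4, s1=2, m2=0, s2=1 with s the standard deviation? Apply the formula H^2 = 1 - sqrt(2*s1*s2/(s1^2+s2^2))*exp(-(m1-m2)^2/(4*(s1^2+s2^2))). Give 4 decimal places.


Squared Hellinger distance for Gaussians:
H^2 = 1 - sqrt(2*s1*s2/(s1^2+s2^2)) * exp(-(m1-m2)^2/(4*(s1^2+s2^2))).
s1^2 = 4, s2^2 = 1, s1^2+s2^2 = 5.
sqrt(2*2*1/(5)) = 0.894427.
(m1-m2)^2 = (4)^2 = 16.
exp(-16/(4*5)) = exp(-0.8) = 0.449329.
H^2 = 1 - 0.894427*0.449329 = 0.5981

0.5981


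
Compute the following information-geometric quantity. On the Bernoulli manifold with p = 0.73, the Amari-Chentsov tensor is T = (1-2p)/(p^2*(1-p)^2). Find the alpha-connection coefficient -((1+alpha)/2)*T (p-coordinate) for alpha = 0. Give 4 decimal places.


Skewness (Amari-Chentsov) tensor: T = (1-2p)/(p^2*(1-p)^2).
p = 0.73, 1-2p = -0.46, p^2 = 0.5329, (1-p)^2 = 0.0729.
T = -0.46/(0.5329 * 0.0729) = -11.840896.
In the p-coordinate, Gamma^(alpha) = Gamma^(0) - (alpha/2)*T with Gamma^(0) = (1/2)*g'(p) = -T/2,
so Gamma^(alpha) = -((1+alpha)/2)*T.
alpha = 0, -(1+alpha)/2 = -0.5.
Gamma = -0.5 * -11.840896 = 5.9204

5.9204


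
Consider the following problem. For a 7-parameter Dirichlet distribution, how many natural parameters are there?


Exponential family dimension calculation:
Dirichlet with 7 components has 7 natural parameters.

7


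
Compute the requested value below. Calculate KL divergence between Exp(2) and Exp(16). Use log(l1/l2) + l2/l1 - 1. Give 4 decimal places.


KL divergence for exponential family:
KL = log(l1/l2) + l2/l1 - 1.
log(2/16) = -2.079442.
16/2 = 8.0.
KL = -2.079442 + 8.0 - 1 = 4.9206

4.9206


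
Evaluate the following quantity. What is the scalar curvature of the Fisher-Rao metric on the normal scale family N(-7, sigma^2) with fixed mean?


This family has a single free parameter, so its statistical manifold
is 1-dimensional. The Riemann curvature tensor of any 1-dimensional
Riemannian manifold vanishes identically, so R = 0.

0


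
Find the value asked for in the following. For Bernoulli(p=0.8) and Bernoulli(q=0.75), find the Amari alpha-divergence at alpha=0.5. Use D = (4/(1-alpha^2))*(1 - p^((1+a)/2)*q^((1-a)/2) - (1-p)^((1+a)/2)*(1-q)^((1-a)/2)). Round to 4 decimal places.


Amari alpha-divergence:
D = (4/(1-alpha^2))*(1 - p^((1+a)/2)*q^((1-a)/2) - (1-p)^((1+a)/2)*(1-q)^((1-a)/2)).
alpha = 0.5, p = 0.8, q = 0.75.
e1 = (1+alpha)/2 = 0.75, e2 = (1-alpha)/2 = 0.25.
t1 = p^e1 * q^e2 = 0.8^0.75 * 0.75^0.25 = 0.787196.
t2 = (1-p)^e1 * (1-q)^e2 = 0.2^0.75 * 0.25^0.25 = 0.211474.
4/(1-alpha^2) = 5.333333.
D = 5.333333*(1 - 0.787196 - 0.211474) = 0.0071

0.0071


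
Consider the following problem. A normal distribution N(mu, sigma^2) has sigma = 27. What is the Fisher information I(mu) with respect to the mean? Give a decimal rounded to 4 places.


The Fisher information for the mean of a normal distribution is I(mu) = 1/sigma^2.
sigma = 27, so sigma^2 = 729.
I(mu) = 1/729 = 0.0014

0.0014


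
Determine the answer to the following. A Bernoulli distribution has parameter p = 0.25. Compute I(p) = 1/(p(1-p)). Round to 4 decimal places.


For Bernoulli(p), Fisher information is I(p) = 1/(p*(1-p)).
p = 0.25, 1-p = 0.75.
p*(1-p) = 0.1875.
I(p) = 1/0.1875 = 5.3333

5.3333


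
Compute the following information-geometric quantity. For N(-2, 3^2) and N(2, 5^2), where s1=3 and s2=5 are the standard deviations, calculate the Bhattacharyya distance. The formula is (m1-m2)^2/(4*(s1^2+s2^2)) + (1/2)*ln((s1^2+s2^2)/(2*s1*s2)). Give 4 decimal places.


Bhattacharyya distance between two Gaussians:
DB = (m1-m2)^2/(4*(s1^2+s2^2)) + (1/2)*ln((s1^2+s2^2)/(2*s1*s2)).
(m1-m2)^2 = (-4)^2 = 16.
s1^2+s2^2 = 9 + 25 = 34.
term1 = 16/136 = 0.117647.
term2 = 0.5*ln(34/30.0) = 0.062582.
DB = 0.117647 + 0.062582 = 0.1802

0.1802


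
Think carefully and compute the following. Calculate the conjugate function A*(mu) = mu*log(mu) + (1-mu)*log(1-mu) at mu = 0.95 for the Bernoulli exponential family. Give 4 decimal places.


Legendre transform for Bernoulli:
A*(mu) = mu*log(mu) + (1-mu)*log(1-mu).
mu = 0.95, 1-mu = 0.05.
mu*log(mu) = 0.95*log(0.95) = -0.048729.
(1-mu)*log(1-mu) = 0.05*log(0.05) = -0.149787.
A* = -0.048729 + -0.149787 = -0.1985

-0.1985


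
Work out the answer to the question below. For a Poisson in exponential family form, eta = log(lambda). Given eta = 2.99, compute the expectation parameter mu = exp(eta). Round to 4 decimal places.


Expectation parameter for Poisson exponential family:
mu = exp(eta).
eta = 2.99.
mu = exp(2.99) = 19.8857

19.8857


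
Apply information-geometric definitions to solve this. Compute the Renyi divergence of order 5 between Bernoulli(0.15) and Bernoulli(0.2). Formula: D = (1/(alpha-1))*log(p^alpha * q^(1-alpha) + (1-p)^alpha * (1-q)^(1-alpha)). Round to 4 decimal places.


Renyi divergence of order alpha between Bernoulli distributions:
D = (1/(alpha-1))*log(p^alpha * q^(1-alpha) + (1-p)^alpha * (1-q)^(1-alpha)).
alpha = 5, p = 0.15, q = 0.2.
p^alpha * q^(1-alpha) = 0.15^5 * 0.2^-4 = 0.047461.
(1-p)^alpha * (1-q)^(1-alpha) = 0.85^5 * 0.8^-4 = 1.083265.
sum = 0.047461 + 1.083265 = 1.130726.
D = (1/4)*log(1.130726) = 0.0307

0.0307


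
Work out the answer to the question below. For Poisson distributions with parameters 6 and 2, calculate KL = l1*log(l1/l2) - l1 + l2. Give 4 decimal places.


KL divergence for Poisson:
KL = l1*log(l1/l2) - l1 + l2.
l1 = 6, l2 = 2.
log(6/2) = 1.098612.
l1*log(l1/l2) = 6 * 1.098612 = 6.591674.
KL = 6.591674 - 6 + 2 = 2.5917

2.5917


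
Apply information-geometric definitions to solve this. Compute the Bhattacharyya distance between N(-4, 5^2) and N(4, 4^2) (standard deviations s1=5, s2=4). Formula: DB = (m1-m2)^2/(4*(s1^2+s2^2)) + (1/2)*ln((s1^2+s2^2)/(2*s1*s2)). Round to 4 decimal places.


Bhattacharyya distance between two Gaussians:
DB = (m1-m2)^2/(4*(s1^2+s2^2)) + (1/2)*ln((s1^2+s2^2)/(2*s1*s2)).
(m1-m2)^2 = (-8)^2 = 64.
s1^2+s2^2 = 25 + 16 = 41.
term1 = 64/164 = 0.390244.
term2 = 0.5*ln(41/40.0) = 0.012346.
DB = 0.390244 + 0.012346 = 0.4026

0.4026


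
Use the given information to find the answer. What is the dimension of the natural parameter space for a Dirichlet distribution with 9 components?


Exponential family dimension calculation:
Dirichlet with 9 components has 9 natural parameters.

9


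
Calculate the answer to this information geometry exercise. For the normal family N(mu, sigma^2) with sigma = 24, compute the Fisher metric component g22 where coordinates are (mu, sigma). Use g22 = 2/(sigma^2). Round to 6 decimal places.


For the 2-parameter normal family, the Fisher metric has:
  g11 = 1/sigma^2, g22 = 2/sigma^2.
sigma = 24, sigma^2 = 576.
g22 = 0.003472

0.003472


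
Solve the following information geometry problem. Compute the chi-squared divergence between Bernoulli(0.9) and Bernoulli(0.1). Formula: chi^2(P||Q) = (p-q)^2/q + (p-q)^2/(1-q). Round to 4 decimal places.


Chi-squared divergence between Bernoulli distributions:
chi^2 = (p-q)^2/q + (p-q)^2/(1-q).
p = 0.9, q = 0.1, p-q = 0.8.
(p-q)^2 = 0.64.
term1 = 0.64/0.1 = 6.4.
term2 = 0.64/0.9 = 0.711111.
chi^2 = 6.4 + 0.711111 = 7.1111

7.1111


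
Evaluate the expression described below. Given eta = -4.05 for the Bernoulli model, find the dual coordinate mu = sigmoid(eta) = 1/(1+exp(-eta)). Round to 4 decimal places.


Dual coordinate (expectation parameter) for Bernoulli:
mu = 1/(1+exp(-eta)).
eta = -4.05.
exp(-eta) = exp(4.05) = 57.397457.
mu = 1/(1+57.397457) = 0.0171

0.0171
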